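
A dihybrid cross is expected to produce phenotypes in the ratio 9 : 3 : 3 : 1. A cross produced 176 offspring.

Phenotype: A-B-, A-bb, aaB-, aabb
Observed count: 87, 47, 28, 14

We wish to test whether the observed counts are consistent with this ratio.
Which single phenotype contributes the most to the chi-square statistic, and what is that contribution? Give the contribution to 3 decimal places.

A-bb, 5.939

Ratio total = 16. Expected counts: 176×9/16 = 99, 176×3/16 = 33, 176×3/16 = 33, 176×1/16 = 11.
χ² = (87−99)²/99 + (47−33)²/33 + (28−33)²/33 + (14−11)²/11
   = 1.4545 + 5.9394 + 0.7576 + 0.8182
The largest term is for A-bb: 5.939.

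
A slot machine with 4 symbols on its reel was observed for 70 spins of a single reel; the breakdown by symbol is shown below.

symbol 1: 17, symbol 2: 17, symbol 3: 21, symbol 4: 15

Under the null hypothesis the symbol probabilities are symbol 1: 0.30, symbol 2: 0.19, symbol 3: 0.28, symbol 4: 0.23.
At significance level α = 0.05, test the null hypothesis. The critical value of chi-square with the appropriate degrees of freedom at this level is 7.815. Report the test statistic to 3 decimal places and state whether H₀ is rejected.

1.966; do not reject

Expected counts E_i = n·p_i: 70×0.30 = 21, 70×0.19 = 13.3, 70×0.28 = 19.6, 70×0.23 = 16.1.
cat           O        E   (O−E)²/E
symbol 1     17       21     0.7619
symbol 2     17     13.3     1.0293
symbol 3     21     19.6     0.1000
symbol 4     15     16.1     0.0752
Sum = 1.966
df = 3. Since 1.966 < 7.815, we do not reject H₀.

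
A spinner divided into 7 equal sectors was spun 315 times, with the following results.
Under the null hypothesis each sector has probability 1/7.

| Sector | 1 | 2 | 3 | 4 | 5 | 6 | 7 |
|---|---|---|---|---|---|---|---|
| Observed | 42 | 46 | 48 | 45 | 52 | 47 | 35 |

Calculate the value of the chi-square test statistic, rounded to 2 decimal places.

3.82

Under H₀ each category has probability 1/7, so each expected count is 315/7 = 45.
cat         O        E   (O−E)²/E
1          42       45      0.200
2          46       45      0.022
3          48       45      0.200
4          45       45      0.000
5          52       45      1.089
6          47       45      0.089
7          35       45      2.222
Sum = 3.82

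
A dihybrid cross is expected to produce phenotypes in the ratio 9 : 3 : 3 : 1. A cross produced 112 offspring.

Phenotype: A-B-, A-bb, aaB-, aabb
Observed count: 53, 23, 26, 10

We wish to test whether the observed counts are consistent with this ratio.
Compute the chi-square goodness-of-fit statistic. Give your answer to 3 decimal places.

4.254

Ratio total = 16. Expected counts: 112×9/16 = 63, 112×3/16 = 21, 112×3/16 = 21, 112×1/16 = 7.
cat         O        E   (O−E)²/E
A-B-       53       63     1.5873
A-bb       23       21     0.1905
aaB-       26       21     1.1905
aabb       10        7     1.2857
Sum = 4.254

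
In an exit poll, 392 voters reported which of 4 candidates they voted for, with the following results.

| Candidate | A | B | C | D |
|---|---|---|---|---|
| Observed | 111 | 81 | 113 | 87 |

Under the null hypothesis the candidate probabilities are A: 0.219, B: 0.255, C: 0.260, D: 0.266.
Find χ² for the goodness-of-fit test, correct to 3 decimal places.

Expected counts E_i = n·p_i: 392×0.219 = 85.848, 392×0.255 = 99.96, 392×0.260 = 101.92, 392×0.266 = 104.272.
cat         O        E   (O−E)²/E
A         111   85.848     7.3691
B          81    99.96     3.5963
C         113   101.92     1.2045
D          87  104.272     2.8610
Sum = 15.031

15.031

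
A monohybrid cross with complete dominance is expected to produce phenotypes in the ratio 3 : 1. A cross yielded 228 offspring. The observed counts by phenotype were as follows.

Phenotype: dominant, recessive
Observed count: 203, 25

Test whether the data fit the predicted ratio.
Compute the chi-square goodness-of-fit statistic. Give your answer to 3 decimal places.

23.953

Ratio total = 4. Expected counts: 228×3/4 = 171, 228×1/4 = 57.
χ² = (203−171)²/171 + (25−57)²/57
   = 5.9883 + 17.9649
Sum = 23.953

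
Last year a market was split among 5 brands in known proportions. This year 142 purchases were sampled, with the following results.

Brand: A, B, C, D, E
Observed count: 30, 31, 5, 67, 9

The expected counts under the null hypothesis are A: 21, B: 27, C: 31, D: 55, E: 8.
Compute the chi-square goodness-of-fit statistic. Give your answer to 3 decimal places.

cat         O        E   (O−E)²/E
A          30       21     3.8571
B          31       27     0.5926
C           5       31    21.8065
D          67       55     2.6182
E           9        8     0.1250
Sum = 28.999

28.999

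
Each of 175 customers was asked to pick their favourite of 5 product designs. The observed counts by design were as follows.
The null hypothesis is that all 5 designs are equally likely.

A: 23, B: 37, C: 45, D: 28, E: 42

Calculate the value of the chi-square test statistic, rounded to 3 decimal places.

9.886

Expected count for each of the 5 categories: 175/5 = 35.
A: (23 − 35)²/35 = 144/35 = 4.1143
B: (37 − 35)²/35 = 4/35 = 0.1143
C: (45 − 35)²/35 = 100/35 = 2.8571
D: (28 − 35)²/35 = 49/35 = 1.4000
E: (42 − 35)²/35 = 49/35 = 1.4000
Sum = 9.886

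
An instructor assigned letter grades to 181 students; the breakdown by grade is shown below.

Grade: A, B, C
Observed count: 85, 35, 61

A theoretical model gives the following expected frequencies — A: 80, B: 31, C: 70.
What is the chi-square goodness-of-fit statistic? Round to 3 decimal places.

1.986

χ² = (85−80)²/80 + (35−31)²/31 + (61−70)²/70
   = 0.3125 + 0.5161 + 1.1571
Sum = 1.986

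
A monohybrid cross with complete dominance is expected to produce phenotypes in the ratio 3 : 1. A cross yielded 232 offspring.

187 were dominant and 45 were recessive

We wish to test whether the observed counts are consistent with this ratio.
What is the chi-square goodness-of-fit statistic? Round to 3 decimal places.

3.885

Ratio total = 4. Expected counts: 232×3/4 = 174, 232×1/4 = 58.
χ² = (187−174)²/174 + (45−58)²/58
   = 0.9713 + 2.9138
Sum = 3.885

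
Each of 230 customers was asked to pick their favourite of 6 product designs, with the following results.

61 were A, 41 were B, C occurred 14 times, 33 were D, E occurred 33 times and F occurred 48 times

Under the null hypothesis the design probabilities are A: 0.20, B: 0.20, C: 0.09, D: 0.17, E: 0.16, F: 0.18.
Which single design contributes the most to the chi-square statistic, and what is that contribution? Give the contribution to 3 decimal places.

A, 4.891

Expected counts E_i = n·p_i: 230×0.20 = 46, 230×0.20 = 46, 230×0.09 = 20.7, 230×0.17 = 39.1, 230×0.16 = 36.8, 230×0.18 = 41.4.
χ² = (61−46)²/46 + (41−46)²/46 + (14−20.7)²/20.7 + (33−39.1)²/39.1 + (33−36.8)²/36.8 + (48−41.4)²/41.4
   = 4.8913 + 0.5435 + 2.1686 + 0.9517 + 0.3924 + 1.0522
The largest term is for A: 4.891.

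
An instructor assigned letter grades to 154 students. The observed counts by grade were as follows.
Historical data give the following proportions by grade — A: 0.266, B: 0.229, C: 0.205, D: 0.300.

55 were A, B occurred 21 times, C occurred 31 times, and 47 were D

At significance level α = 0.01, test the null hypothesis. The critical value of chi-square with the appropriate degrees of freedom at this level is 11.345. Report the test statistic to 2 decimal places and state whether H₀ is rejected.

10.60; do not reject

Expected counts E_i = n·p_i: 154×0.266 = 40.964, 154×0.229 = 35.266, 154×0.205 = 31.57, 154×0.300 = 46.2.
χ² = (55−40.964)²/40.964 + (21−35.266)²/35.266 + (31−31.57)²/31.57 + (47−46.2)²/46.2
   = 4.809 + 5.771 + 0.010 + 0.014
Sum = 10.60
df = 3. Since 10.60 < 11.345, we do not reject H₀.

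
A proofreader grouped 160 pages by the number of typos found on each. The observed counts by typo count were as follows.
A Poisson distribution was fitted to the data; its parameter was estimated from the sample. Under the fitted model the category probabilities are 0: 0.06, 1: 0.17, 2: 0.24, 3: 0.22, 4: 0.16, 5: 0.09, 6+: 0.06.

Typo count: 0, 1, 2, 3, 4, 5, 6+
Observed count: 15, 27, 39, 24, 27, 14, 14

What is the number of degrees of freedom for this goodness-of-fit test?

There are k = 7 categories and 1 parameter estimated from the data, so df = 7 − 1 − 1 = 5.

5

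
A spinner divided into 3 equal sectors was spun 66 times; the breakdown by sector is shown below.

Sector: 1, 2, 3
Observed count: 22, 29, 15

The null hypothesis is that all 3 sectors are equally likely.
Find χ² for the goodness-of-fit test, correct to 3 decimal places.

4.455

Under H₀ each category has probability 1/3, so each expected count is 66/3 = 22.
χ² = (22−22)²/22 + (29−22)²/22 + (15−22)²/22
   = 0.0000 + 2.2273 + 2.2273
Sum = 4.455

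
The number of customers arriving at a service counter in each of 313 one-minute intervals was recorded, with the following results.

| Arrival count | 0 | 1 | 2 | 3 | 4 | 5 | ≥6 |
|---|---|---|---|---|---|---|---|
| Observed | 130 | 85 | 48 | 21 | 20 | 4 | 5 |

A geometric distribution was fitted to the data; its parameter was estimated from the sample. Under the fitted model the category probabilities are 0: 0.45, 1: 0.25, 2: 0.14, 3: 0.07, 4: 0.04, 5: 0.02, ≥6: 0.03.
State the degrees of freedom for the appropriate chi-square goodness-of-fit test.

There are k = 7 categories and 1 parameter estimated from the data, so df = 7 − 1 − 1 = 5.

5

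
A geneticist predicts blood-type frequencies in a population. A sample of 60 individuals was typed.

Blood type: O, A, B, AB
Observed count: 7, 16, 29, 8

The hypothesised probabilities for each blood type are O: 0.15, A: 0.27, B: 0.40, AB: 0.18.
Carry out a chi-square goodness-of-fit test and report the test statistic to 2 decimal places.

Expected counts E_i = n·p_i: 60×0.15 = 9, 60×0.27 = 16.2, 60×0.40 = 24, 60×0.18 = 10.8.
cat         O        E   (O−E)²/E
O           7        9      0.444
A          16     16.2      0.002
B          29       24      1.042
AB          8     10.8      0.726
Sum = 2.21

2.21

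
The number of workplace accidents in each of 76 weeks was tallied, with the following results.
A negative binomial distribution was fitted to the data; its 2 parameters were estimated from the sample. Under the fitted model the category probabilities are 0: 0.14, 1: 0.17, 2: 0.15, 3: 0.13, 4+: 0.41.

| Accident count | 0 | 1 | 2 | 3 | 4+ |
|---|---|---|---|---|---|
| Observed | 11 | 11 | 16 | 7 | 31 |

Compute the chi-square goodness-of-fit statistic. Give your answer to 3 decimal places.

2.994

Expected counts E_i = n·p_i: 76×0.14 = 10.64, 76×0.17 = 12.92, 76×0.15 = 11.4, 76×0.13 = 9.88, 76×0.41 = 31.16.
cat         O        E   (O−E)²/E
0          11    10.64     0.0122
1          11    12.92     0.2853
2          16     11.4     1.8561
3           7     9.88     0.8395
4+         31    31.16     0.0008
Sum = 2.994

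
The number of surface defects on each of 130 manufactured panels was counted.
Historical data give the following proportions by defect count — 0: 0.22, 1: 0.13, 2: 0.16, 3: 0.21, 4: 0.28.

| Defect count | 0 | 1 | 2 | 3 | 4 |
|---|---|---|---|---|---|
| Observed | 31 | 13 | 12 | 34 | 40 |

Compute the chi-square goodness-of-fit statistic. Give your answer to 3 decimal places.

Expected counts E_i = n·p_i: 130×0.22 = 28.6, 130×0.13 = 16.9, 130×0.16 = 20.8, 130×0.21 = 27.3, 130×0.28 = 36.4.
cat         O        E   (O−E)²/E
0          31     28.6     0.2014
1          13     16.9     0.9000
2          12     20.8     3.7231
3          34     27.3     1.6443
4          40     36.4     0.3560
Sum = 6.825

6.825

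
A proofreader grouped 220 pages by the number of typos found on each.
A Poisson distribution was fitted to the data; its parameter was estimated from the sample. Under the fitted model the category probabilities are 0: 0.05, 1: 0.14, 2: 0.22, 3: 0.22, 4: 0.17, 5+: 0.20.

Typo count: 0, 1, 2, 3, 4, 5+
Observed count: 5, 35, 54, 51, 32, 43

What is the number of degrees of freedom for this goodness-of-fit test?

There are k = 6 categories and 1 parameter estimated from the data, so df = 6 − 1 − 1 = 4.

4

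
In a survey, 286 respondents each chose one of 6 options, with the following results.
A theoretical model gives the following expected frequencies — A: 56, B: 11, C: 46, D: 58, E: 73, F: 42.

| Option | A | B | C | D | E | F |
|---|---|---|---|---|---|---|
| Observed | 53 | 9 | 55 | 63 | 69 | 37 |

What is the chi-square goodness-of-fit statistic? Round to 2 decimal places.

A: (53 − 56)²/56 = 9/56 = 0.161
B: (9 − 11)²/11 = 4/11 = 0.364
C: (55 − 46)²/46 = 81/46 = 1.761
D: (63 − 58)²/58 = 25/58 = 0.431
E: (69 − 73)²/73 = 16/73 = 0.219
F: (37 − 42)²/42 = 25/42 = 0.595
Sum = 3.53

3.53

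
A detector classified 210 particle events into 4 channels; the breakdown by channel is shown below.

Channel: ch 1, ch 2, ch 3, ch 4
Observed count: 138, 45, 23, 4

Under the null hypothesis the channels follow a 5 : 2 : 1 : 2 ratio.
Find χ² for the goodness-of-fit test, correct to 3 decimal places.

Ratio total = 10. Expected counts: 210×5/10 = 105, 210×2/10 = 42, 210×1/10 = 21, 210×2/10 = 42.
χ² = (138−105)²/105 + (45−42)²/42 + (23−21)²/21 + (4−42)²/42
   = 10.3714 + 0.2143 + 0.1905 + 34.3810
Sum = 45.157

45.157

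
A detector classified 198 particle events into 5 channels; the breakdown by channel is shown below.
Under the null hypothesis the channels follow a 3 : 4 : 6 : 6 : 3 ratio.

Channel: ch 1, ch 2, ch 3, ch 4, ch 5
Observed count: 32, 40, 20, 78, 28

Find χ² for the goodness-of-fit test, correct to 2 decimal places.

Ratio total = 22. Expected counts: 198×3/22 = 27, 198×4/22 = 36, 198×6/22 = 54, 198×6/22 = 54, 198×3/22 = 27.
χ² = (32−27)²/27 + (40−36)²/36 + (20−54)²/54 + (78−54)²/54 + (28−27)²/27
   = 0.926 + 0.444 + 21.407 + 10.667 + 0.037
Sum = 33.48

33.48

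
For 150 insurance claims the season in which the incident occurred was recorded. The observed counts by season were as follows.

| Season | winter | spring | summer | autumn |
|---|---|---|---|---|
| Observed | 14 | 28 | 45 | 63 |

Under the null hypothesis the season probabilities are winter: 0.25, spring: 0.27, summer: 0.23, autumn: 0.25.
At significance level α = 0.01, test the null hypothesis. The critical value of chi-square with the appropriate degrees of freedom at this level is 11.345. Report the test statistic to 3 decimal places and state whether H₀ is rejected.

39.120; reject

Expected counts E_i = n·p_i: 150×0.25 = 37.5, 150×0.27 = 40.5, 150×0.23 = 34.5, 150×0.25 = 37.5.
χ² = (14−37.5)²/37.5 + (28−40.5)²/40.5 + (45−34.5)²/34.5 + (63−37.5)²/37.5
   = 14.7267 + 3.8580 + 3.1957 + 17.3400
Sum = 39.120
df = 3. Since 39.120 > 11.345, we reject H₀.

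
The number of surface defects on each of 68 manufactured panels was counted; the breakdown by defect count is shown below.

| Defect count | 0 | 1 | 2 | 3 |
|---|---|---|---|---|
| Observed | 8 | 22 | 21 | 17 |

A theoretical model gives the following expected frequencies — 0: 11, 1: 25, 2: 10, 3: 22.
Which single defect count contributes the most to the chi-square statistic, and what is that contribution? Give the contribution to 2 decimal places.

0: (8 − 11)²/11 = 9/11 = 0.818
1: (22 − 25)²/25 = 9/25 = 0.360
2: (21 − 10)²/10 = 121/10 = 12.100
3: (17 − 22)²/22 = 25/22 = 1.136
The largest term is for 2: 12.10.

2, 12.10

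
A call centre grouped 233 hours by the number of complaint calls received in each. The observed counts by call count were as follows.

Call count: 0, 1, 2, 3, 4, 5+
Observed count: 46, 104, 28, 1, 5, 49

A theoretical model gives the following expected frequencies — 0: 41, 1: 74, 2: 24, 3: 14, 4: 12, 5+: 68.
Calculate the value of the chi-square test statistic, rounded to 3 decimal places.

34.902

0: (46 − 41)²/41 = 25/41 = 0.6098
1: (104 − 74)²/74 = 900/74 = 12.1622
2: (28 − 24)²/24 = 16/24 = 0.6667
3: (1 − 14)²/14 = 169/14 = 12.0714
4: (5 − 12)²/12 = 49/12 = 4.0833
5+: (49 − 68)²/68 = 361/68 = 5.3088
Sum = 34.902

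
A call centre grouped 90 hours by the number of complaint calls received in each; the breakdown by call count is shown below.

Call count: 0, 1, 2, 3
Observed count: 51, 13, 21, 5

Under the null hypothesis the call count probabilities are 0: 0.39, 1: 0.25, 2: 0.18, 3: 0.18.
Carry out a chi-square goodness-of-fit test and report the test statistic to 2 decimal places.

Expected counts E_i = n·p_i: 90×0.39 = 35.1, 90×0.25 = 22.5, 90×0.18 = 16.2, 90×0.18 = 16.2.
0: (51 − 35.1)²/35.1 = 252.81/35.1 = 7.203
1: (13 − 22.5)²/22.5 = 90.25/22.5 = 4.011
2: (21 − 16.2)²/16.2 = 23.04/16.2 = 1.422
3: (5 − 16.2)²/16.2 = 125.44/16.2 = 7.743
Sum = 20.38

20.38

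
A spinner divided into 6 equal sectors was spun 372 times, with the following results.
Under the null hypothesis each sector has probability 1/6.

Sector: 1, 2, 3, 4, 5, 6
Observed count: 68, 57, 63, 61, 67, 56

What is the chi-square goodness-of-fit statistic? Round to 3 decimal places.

Expected count for each of the 6 categories: 372/6 = 62.
1: (68 − 62)²/62 = 36/62 = 0.5806
2: (57 − 62)²/62 = 25/62 = 0.4032
3: (63 − 62)²/62 = 1/62 = 0.0161
4: (61 − 62)²/62 = 1/62 = 0.0161
5: (67 − 62)²/62 = 25/62 = 0.4032
6: (56 − 62)²/62 = 36/62 = 0.5806
Sum = 2.000

2.000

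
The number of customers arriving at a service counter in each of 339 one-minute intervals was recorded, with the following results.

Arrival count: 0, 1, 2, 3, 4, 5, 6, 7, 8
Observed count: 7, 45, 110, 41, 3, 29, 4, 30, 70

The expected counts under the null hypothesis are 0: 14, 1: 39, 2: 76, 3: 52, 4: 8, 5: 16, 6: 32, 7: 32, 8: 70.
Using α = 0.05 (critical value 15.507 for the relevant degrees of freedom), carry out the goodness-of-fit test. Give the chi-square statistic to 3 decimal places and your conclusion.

60.273; reject

χ² = (7−14)²/14 + (45−39)²/39 + (110−76)²/76 + (41−52)²/52 + (3−8)²/8 + (29−16)²/16 + (4−32)²/32 + (30−32)²/32 + (70−70)²/70
   = 3.5000 + 0.9231 + 15.2105 + 2.3269 + 3.1250 + 10.5625 + 24.5000 + 0.1250 + 0.0000
Sum = 60.273
df = 8. Since 60.273 > 15.507, we reject H₀.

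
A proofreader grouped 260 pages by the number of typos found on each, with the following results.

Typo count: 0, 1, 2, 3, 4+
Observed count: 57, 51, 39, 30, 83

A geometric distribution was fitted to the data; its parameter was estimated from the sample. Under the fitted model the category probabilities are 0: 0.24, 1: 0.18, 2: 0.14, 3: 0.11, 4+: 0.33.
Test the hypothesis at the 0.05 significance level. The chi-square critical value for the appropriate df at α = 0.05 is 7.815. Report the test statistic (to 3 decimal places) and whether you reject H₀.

1.190; do not reject

Expected counts E_i = n·p_i: 260×0.24 = 62.4, 260×0.18 = 46.8, 260×0.14 = 36.4, 260×0.11 = 28.6, 260×0.33 = 85.8.
χ² = (57−62.4)²/62.4 + (51−46.8)²/46.8 + (39−36.4)²/36.4 + (30−28.6)²/28.6 + (83−85.8)²/85.8
   = 0.4673 + 0.3769 + 0.1857 + 0.0685 + 0.0914
Sum = 1.190
df = 3. Since 1.190 < 7.815, we do not reject H₀.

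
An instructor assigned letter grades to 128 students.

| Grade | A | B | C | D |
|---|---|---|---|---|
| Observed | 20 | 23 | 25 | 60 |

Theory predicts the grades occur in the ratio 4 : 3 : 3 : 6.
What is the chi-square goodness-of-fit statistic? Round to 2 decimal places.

Ratio total = 16. Expected counts: 128×4/16 = 32, 128×3/16 = 24, 128×3/16 = 24, 128×6/16 = 48.
A: (20 − 32)²/32 = 144/32 = 4.500
B: (23 − 24)²/24 = 1/24 = 0.042
C: (25 − 24)²/24 = 1/24 = 0.042
D: (60 − 48)²/48 = 144/48 = 3.000
Sum = 7.58

7.58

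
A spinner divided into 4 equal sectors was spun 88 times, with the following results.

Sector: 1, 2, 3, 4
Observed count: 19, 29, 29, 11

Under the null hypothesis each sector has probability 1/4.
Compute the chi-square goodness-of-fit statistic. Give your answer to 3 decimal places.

10.364

Expected count for each of the 4 categories: 88/4 = 22.
cat         O        E   (O−E)²/E
1          19       22     0.4091
2          29       22     2.2273
3          29       22     2.2273
4          11       22     5.5000
Sum = 10.364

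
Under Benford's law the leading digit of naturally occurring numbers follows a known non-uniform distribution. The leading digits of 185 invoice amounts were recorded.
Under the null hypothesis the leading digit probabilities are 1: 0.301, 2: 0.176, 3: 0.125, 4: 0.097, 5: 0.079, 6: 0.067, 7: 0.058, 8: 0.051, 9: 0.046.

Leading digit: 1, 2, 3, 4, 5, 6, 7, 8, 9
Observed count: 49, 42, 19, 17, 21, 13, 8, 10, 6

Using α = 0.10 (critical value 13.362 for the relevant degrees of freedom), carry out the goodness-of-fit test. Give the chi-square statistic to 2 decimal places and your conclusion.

Expected counts E_i = n·p_i: 185×0.301 = 55.685, 185×0.176 = 32.56, 185×0.125 = 23.125, 185×0.097 = 17.945, 185×0.079 = 14.615, 185×0.067 = 12.395, 185×0.058 = 10.73, 185×0.051 = 9.435, 185×0.046 = 8.51.
χ² = (49−55.685)²/55.685 + (42−32.56)²/32.56 + (19−23.125)²/23.125 + (17−17.945)²/17.945 + (21−14.615)²/14.615 + (13−12.395)²/12.395 + (8−10.73)²/10.73 + (10−9.435)²/9.435 + (6−8.51)²/8.51
   = 0.803 + 2.737 + 0.736 + 0.050 + 2.789 + 0.030 + 0.695 + 0.034 + 0.740
Sum = 8.61
df = 8. Since 8.61 < 13.362, we do not reject H₀.

8.61; do not reject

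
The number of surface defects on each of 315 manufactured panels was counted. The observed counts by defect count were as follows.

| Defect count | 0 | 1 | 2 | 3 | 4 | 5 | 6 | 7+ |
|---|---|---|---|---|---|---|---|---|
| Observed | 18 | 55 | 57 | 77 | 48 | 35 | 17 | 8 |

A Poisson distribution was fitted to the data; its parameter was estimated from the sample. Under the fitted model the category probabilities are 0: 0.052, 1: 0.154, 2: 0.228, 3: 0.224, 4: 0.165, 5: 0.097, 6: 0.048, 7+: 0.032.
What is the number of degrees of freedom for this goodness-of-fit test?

6

There are k = 8 categories and 1 parameter estimated from the data, so df = 8 − 1 − 1 = 6.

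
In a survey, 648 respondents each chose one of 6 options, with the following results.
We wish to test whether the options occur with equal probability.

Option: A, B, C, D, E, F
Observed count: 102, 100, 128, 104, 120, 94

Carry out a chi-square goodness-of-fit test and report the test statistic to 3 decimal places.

7.926

Expected count for each of the 6 categories: 648/6 = 108.
cat         O        E   (O−E)²/E
A         102      108     0.3333
B         100      108     0.5926
C         128      108     3.7037
D         104      108     0.1481
E         120      108     1.3333
F          94      108     1.8148
Sum = 7.926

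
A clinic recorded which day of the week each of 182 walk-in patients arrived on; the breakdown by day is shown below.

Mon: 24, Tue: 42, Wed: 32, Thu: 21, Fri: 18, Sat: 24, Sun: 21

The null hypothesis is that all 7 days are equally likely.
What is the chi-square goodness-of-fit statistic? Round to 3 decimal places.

Expected count for each of the 7 categories: 182/7 = 26.
Mon: (24 − 26)²/26 = 4/26 = 0.1538
Tue: (42 − 26)²/26 = 256/26 = 9.8462
Wed: (32 − 26)²/26 = 36/26 = 1.3846
Thu: (21 − 26)²/26 = 25/26 = 0.9615
Fri: (18 − 26)²/26 = 64/26 = 2.4615
Sat: (24 − 26)²/26 = 4/26 = 0.1538
Sun: (21 − 26)²/26 = 25/26 = 0.9615
Sum = 15.923

15.923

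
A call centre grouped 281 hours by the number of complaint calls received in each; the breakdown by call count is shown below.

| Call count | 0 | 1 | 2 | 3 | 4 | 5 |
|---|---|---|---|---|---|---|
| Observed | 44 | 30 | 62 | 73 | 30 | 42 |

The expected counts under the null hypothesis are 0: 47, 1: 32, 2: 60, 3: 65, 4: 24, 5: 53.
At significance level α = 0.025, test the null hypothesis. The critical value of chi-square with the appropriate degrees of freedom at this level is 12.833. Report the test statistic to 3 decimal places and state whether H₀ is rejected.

5.151; do not reject

cat         O        E   (O−E)²/E
0          44       47     0.1915
1          30       32     0.1250
2          62       60     0.0667
3          73       65     0.9846
4          30       24     1.5000
5          42       53     2.2830
Sum = 5.151
df = 5. Since 5.151 < 12.833, we do not reject H₀.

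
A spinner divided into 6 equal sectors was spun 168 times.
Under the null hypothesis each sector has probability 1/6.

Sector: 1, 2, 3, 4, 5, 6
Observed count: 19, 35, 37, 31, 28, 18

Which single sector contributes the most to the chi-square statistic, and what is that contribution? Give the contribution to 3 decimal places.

6, 3.571

Expected count for each of the 6 categories: 168/6 = 28.
1: (19 − 28)²/28 = 81/28 = 2.8929
2: (35 − 28)²/28 = 49/28 = 1.7500
3: (37 − 28)²/28 = 81/28 = 2.8929
4: (31 − 28)²/28 = 9/28 = 0.3214
5: (28 − 28)²/28 = 0/28 = 0.0000
6: (18 − 28)²/28 = 100/28 = 3.5714
The largest term is for 6: 3.571.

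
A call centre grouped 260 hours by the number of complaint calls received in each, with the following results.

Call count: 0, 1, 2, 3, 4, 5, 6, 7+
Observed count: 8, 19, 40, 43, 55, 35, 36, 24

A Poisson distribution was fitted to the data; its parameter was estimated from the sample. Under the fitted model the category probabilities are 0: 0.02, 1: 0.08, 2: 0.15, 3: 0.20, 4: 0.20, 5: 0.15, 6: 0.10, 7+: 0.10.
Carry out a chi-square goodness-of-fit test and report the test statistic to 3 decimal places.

Expected counts E_i = n·p_i: 260×0.02 = 5.2, 260×0.08 = 20.8, 260×0.15 = 39, 260×0.20 = 52, 260×0.20 = 52, 260×0.15 = 39, 260×0.10 = 26, 260×0.10 = 26.
cat         O        E   (O−E)²/E
0           8      5.2     1.5077
1          19     20.8     0.1558
2          40       39     0.0256
3          43       52     1.5577
4          55       52     0.1731
5          35       39     0.4103
6          36       26     3.8462
7+         24       26     0.1538
Sum = 7.830

7.830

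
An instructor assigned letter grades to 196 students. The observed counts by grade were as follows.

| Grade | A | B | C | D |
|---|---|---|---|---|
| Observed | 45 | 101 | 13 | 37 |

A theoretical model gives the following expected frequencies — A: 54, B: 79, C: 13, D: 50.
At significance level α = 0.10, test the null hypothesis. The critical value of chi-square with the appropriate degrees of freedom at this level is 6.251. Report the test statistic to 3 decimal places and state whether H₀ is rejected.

11.007; reject

χ² = (45−54)²/54 + (101−79)²/79 + (13−13)²/13 + (37−50)²/50
   = 1.5000 + 6.1266 + 0.0000 + 3.3800
Sum = 11.007
df = 3. Since 11.007 > 6.251, we reject H₀.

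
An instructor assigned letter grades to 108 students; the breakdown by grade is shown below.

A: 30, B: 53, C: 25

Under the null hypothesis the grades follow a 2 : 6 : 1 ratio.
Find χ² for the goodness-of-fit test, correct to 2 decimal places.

20.60

Ratio total = 9. Expected counts: 108×2/9 = 24, 108×6/9 = 72, 108×1/9 = 12.
A: (30 − 24)²/24 = 36/24 = 1.500
B: (53 − 72)²/72 = 361/72 = 5.014
C: (25 − 12)²/12 = 169/12 = 14.083
Sum = 20.60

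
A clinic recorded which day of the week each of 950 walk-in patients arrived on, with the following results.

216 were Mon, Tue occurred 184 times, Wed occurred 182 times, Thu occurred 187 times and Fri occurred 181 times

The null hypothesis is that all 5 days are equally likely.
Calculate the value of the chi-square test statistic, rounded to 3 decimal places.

Expected count for each of the 5 categories: 950/5 = 190.
Mon: (216 − 190)²/190 = 676/190 = 3.5579
Tue: (184 − 190)²/190 = 36/190 = 0.1895
Wed: (182 − 190)²/190 = 64/190 = 0.3368
Thu: (187 − 190)²/190 = 9/190 = 0.0474
Fri: (181 − 190)²/190 = 81/190 = 0.4263
Sum = 4.558

4.558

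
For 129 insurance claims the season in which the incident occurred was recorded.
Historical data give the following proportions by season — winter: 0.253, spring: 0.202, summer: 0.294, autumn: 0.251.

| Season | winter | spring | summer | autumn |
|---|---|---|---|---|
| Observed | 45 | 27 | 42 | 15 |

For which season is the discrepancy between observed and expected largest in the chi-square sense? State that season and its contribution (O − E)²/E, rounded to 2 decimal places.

autumn, 9.33

Expected counts E_i = n·p_i: 129×0.253 = 32.637, 129×0.202 = 26.058, 129×0.294 = 37.926, 129×0.251 = 32.379.
cat         O        E   (O−E)²/E
winter     45   32.637      4.683
spring     27   26.058      0.034
summer     42   37.926      0.438
autumn     15   32.379      9.328
The largest term is for autumn: 9.33.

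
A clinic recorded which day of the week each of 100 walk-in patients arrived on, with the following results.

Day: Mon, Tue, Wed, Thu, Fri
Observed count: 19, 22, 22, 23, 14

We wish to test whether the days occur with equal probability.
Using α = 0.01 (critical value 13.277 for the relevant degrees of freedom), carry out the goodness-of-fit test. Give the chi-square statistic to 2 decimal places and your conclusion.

Under H₀ each category has probability 1/5, so each expected count is 100/5 = 20.
χ² = (19−20)²/20 + (22−20)²/20 + (22−20)²/20 + (23−20)²/20 + (14−20)²/20
   = 0.050 + 0.200 + 0.200 + 0.450 + 1.800
Sum = 2.70
df = 4. Since 2.70 < 13.277, we do not reject H₀.

2.70; do not reject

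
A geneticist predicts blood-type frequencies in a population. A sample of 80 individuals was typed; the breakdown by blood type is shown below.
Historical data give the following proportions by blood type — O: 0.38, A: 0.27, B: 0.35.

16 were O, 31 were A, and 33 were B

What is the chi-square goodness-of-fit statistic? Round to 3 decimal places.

Expected counts E_i = n·p_i: 80×0.38 = 30.4, 80×0.27 = 21.6, 80×0.35 = 28.
χ² = (16−30.4)²/30.4 + (31−21.6)²/21.6 + (33−28)²/28
   = 6.8211 + 4.0907 + 0.8929
Sum = 11.805

11.805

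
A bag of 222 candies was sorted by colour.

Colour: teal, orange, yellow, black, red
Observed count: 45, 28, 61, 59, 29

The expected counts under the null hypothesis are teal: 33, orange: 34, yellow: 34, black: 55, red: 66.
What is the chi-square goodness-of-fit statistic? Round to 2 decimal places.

cat         O        E   (O−E)²/E
teal       45       33      4.364
orange     28       34      1.059
yellow     61       34     21.441
black      59       55      0.291
red        29       66     20.742
Sum = 47.90

47.90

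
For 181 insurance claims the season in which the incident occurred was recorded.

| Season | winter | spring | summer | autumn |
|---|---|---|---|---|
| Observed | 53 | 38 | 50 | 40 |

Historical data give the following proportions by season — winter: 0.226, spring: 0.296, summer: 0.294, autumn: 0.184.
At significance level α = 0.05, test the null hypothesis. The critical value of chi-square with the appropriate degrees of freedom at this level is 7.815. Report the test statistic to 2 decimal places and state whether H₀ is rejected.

9.64; reject

Expected counts E_i = n·p_i: 181×0.226 = 40.906, 181×0.296 = 53.576, 181×0.294 = 53.214, 181×0.184 = 33.304.
cat         O        E   (O−E)²/E
winter     53   40.906      3.576
spring     38   53.576      4.528
summer     50   53.214      0.194
autumn     40   33.304      1.346
Sum = 9.64
df = 3. Since 9.64 > 7.815, we reject H₀.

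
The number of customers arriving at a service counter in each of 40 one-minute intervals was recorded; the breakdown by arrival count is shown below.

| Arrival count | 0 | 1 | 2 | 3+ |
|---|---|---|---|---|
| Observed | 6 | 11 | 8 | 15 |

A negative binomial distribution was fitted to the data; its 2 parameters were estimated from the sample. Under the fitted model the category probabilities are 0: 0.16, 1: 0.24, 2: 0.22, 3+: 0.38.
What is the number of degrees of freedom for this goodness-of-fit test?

1

There are k = 4 categories and 2 parameters estimated from the data, so df = 4 − 1 − 2 = 1.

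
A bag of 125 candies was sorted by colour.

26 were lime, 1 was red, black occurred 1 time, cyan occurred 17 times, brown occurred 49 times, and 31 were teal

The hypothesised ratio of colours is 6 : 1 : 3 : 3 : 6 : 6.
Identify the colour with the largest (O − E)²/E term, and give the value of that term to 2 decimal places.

Ratio total = 25. Expected counts: 125×6/25 = 30, 125×1/25 = 5, 125×3/25 = 15, 125×3/25 = 15, 125×6/25 = 30, 125×6/25 = 30.
χ² = (26−30)²/30 + (1−5)²/5 + (1−15)²/15 + (17−15)²/15 + (49−30)²/30 + (31−30)²/30
   = 0.533 + 3.200 + 13.067 + 0.267 + 12.033 + 0.033
The largest term is for black: 13.07.

black, 13.07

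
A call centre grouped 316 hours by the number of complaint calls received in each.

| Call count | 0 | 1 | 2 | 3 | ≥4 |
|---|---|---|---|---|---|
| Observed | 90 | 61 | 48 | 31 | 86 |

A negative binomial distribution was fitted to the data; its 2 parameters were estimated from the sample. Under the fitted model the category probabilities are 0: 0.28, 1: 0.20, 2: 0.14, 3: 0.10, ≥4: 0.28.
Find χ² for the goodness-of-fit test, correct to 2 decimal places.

Expected counts E_i = n·p_i: 316×0.28 = 88.48, 316×0.20 = 63.2, 316×0.14 = 44.24, 316×0.10 = 31.6, 316×0.28 = 88.48.
χ² = (90−88.48)²/88.48 + (61−63.2)²/63.2 + (48−44.24)²/44.24 + (31−31.6)²/31.6 + (86−88.48)²/88.48
   = 0.026 + 0.077 + 0.320 + 0.011 + 0.070
Sum = 0.50

0.50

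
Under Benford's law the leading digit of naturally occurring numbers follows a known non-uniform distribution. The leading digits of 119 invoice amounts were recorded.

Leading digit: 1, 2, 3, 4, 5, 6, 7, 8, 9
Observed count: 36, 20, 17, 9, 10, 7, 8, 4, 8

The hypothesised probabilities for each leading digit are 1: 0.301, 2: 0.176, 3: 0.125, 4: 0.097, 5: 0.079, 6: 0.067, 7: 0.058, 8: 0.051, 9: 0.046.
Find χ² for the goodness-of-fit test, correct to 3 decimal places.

Expected counts E_i = n·p_i: 119×0.301 = 35.819, 119×0.176 = 20.944, 119×0.125 = 14.875, 119×0.097 = 11.543, 119×0.079 = 9.401, 119×0.067 = 7.973, 119×0.058 = 6.902, 119×0.051 = 6.069, 119×0.046 = 5.474.
1: (36 − 35.819)²/35.819 = 0.032761/35.819 = 0.0009
2: (20 − 20.944)²/20.944 = 0.891136/20.944 = 0.0425
3: (17 − 14.875)²/14.875 = 4.515625/14.875 = 0.3036
4: (9 − 11.543)²/11.543 = 6.466849/11.543 = 0.5602
5: (10 − 9.401)²/9.401 = 0.358801/9.401 = 0.0382
6: (7 − 7.973)²/7.973 = 0.946729/7.973 = 0.1187
7: (8 − 6.902)²/6.902 = 1.205604/6.902 = 0.1747
8: (4 − 6.069)²/6.069 = 4.280761/6.069 = 0.7053
9: (8 − 5.474)²/5.474 = 6.380676/5.474 = 1.1656
Sum = 3.110

3.110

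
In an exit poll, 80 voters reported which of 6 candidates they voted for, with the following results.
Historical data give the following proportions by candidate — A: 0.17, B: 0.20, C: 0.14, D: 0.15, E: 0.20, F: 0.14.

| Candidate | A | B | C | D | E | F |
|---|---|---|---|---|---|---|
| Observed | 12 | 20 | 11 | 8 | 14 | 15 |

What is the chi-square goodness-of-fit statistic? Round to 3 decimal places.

4.064

Expected counts E_i = n·p_i: 80×0.17 = 13.6, 80×0.20 = 16, 80×0.14 = 11.2, 80×0.15 = 12, 80×0.20 = 16, 80×0.14 = 11.2.
cat         O        E   (O−E)²/E
A          12     13.6     0.1882
B          20       16     1.0000
C          11     11.2     0.0036
D           8       12     1.3333
E          14       16     0.2500
F          15     11.2     1.2893
Sum = 4.064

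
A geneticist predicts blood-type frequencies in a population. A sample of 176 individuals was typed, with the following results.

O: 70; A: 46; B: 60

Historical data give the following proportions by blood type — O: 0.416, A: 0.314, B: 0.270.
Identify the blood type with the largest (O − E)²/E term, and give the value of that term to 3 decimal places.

Expected counts E_i = n·p_i: 176×0.416 = 73.216, 176×0.314 = 55.264, 176×0.270 = 47.52.
O: (70 − 73.216)²/73.216 = 10.342656/73.216 = 0.1413
A: (46 − 55.264)²/55.264 = 85.821696/55.264 = 1.5529
B: (60 − 47.52)²/47.52 = 155.7504/47.52 = 3.2776
The largest term is for B: 3.278.

B, 3.278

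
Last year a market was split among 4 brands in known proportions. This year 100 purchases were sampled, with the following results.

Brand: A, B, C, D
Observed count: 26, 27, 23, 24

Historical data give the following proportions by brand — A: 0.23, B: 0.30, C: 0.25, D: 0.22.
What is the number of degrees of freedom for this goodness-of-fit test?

There are k = 4 categories and no parameters were estimated from the data, so df = 4 − 1 = 3.

3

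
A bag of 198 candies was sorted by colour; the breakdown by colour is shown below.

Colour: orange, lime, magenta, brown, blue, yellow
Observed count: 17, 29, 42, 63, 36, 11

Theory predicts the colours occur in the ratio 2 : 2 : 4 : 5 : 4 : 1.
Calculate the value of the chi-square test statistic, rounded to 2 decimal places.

6.07

Ratio total = 18. Expected counts: 198×2/18 = 22, 198×2/18 = 22, 198×4/18 = 44, 198×5/18 = 55, 198×4/18 = 44, 198×1/18 = 11.
orange: (17 − 22)²/22 = 25/22 = 1.136
lime: (29 − 22)²/22 = 49/22 = 2.227
magenta: (42 − 44)²/44 = 4/44 = 0.091
brown: (63 − 55)²/55 = 64/55 = 1.164
blue: (36 − 44)²/44 = 64/44 = 1.455
yellow: (11 − 11)²/11 = 0/11 = 0.000
Sum = 6.07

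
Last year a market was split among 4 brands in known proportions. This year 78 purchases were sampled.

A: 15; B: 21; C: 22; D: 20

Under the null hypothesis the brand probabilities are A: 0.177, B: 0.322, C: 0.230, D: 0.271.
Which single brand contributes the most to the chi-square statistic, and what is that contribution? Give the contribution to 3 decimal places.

Expected counts E_i = n·p_i: 78×0.177 = 13.806, 78×0.322 = 25.116, 78×0.230 = 17.94, 78×0.271 = 21.138.
A: (15 − 13.806)²/13.806 = 1.425636/13.806 = 0.1033
B: (21 − 25.116)²/25.116 = 16.941456/25.116 = 0.6745
C: (22 − 17.94)²/17.94 = 16.4836/17.94 = 0.9188
D: (20 − 21.138)²/21.138 = 1.295044/21.138 = 0.0613
The largest term is for C: 0.919.

C, 0.919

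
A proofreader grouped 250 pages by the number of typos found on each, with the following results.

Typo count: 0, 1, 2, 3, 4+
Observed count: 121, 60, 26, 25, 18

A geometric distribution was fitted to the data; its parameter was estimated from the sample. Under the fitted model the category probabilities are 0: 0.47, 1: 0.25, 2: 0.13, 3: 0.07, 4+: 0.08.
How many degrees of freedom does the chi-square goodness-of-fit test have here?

3

There are k = 5 categories and 1 parameter estimated from the data, so df = 5 − 1 − 1 = 3.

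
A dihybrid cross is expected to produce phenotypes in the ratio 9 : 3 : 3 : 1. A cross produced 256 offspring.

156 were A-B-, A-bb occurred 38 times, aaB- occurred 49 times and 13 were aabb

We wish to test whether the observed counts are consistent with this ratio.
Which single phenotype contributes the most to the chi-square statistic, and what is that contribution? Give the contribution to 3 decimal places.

A-bb, 2.083

Ratio total = 16. Expected counts: 256×9/16 = 144, 256×3/16 = 48, 256×3/16 = 48, 256×1/16 = 16.
cat         O        E   (O−E)²/E
A-B-      156      144     1.0000
A-bb       38       48     2.0833
aaB-       49       48     0.0208
aabb       13       16     0.5625
The largest term is for A-bb: 2.083.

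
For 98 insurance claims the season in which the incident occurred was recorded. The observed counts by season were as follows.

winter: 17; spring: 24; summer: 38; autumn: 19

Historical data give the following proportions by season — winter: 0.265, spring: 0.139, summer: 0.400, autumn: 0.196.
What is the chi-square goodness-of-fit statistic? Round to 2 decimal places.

11.04

Expected counts E_i = n·p_i: 98×0.265 = 25.97, 98×0.139 = 13.622, 98×0.400 = 39.2, 98×0.196 = 19.208.
winter: (17 − 25.97)²/25.97 = 80.4609/25.97 = 3.098
spring: (24 − 13.622)²/13.622 = 107.702884/13.622 = 7.907
summer: (38 − 39.2)²/39.2 = 1.44/39.2 = 0.037
autumn: (19 − 19.208)²/19.208 = 0.043264/19.208 = 0.002
Sum = 11.04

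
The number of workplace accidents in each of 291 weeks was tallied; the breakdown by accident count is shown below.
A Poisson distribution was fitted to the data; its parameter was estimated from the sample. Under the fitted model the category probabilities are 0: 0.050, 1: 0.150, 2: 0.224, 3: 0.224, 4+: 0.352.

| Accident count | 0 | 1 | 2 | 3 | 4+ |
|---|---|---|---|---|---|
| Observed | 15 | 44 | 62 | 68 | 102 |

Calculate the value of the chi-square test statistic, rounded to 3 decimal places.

Expected counts E_i = n·p_i: 291×0.050 = 14.55, 291×0.150 = 43.65, 291×0.224 = 65.184, 291×0.224 = 65.184, 291×0.352 = 102.432.
cat         O        E   (O−E)²/E
0          15    14.55     0.0139
1          44    43.65     0.0028
2          62   65.184     0.1555
3          68   65.184     0.1217
4+        102  102.432     0.0018
Sum = 0.296

0.296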